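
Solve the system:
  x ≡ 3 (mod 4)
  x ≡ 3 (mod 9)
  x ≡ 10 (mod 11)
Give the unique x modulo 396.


Moduli 4, 9, 11 are pairwise coprime; by CRT there is a unique solution modulo M = 4 · 9 · 11 = 396.
Solve pairwise, accumulating the modulus:
  Start with x ≡ 3 (mod 4).
  Combine with x ≡ 3 (mod 9): since gcd(4, 9) = 1, we get a unique residue mod 36.
    Write x = 3 + 4·t and substitute into x ≡ 3 (mod 9): 4·t ≡ 3 − 3 = 0 (mod 9).
    The inverse of 4 mod 9 is 7 (since 4·7 = 28 = 3·9 + 1), so t ≡ 7·0 = 0 ≡ 0 (mod 9).
    Then x = 3 + 4·0 = 3, valid modulo lcm(4, 9) = 36: x ≡ 3 (mod 36).
  Combine with x ≡ 10 (mod 11): since gcd(36, 11) = 1, we get a unique residue mod 396.
    Write x = 3 + 36·t and substitute into x ≡ 10 (mod 11): 36·t ≡ 10 − 3 = 7 (mod 11).
    Reduce coefficients mod 11: 3·t ≡ 7 (mod 11).
    The inverse of 3 mod 11 is 4 (since 3·4 = 12 = 1·11 + 1), so t ≡ 4·7 = 28 ≡ 6 (mod 11).
    Then x = 3 + 36·6 = 219, valid modulo lcm(36, 11) = 396: x ≡ 219 (mod 396).
Verify: 219 mod 4 = 3 ✓, 219 mod 9 = 3 ✓, 219 mod 11 = 10 ✓.

x ≡ 219 (mod 396).


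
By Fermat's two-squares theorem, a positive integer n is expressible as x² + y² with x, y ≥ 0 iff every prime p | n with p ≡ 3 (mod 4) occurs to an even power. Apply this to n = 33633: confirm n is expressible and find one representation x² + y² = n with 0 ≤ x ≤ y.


Step 1: Factor n = 33633 = 3^2 · 37 · 101.
Step 2: Check the mod-4 condition on each prime factor: 3 ≡ 3 (mod 4), exponent 2 (must be even); 37 ≡ 1 (mod 4), exponent 1; 101 ≡ 1 (mod 4), exponent 1.
All primes ≡ 3 (mod 4) appear to even exponent (or don't appear), so by the two-squares theorem n IS expressible as a sum of two squares.
Step 3: Build a representation. Group n = k² · m with k = 3 and m = 37 · 101 = 3737 (a product of primes ≡ 1 (mod 4)); a representation of m scales to one of n via (k·x)² + (k·y)² = k²(x² + y²). Each prime p ≡ 1 (mod 4) is itself a sum of two squares; find a² by testing p − a² for a perfect square:
  37: 37 − 1² = 36 = 6² ⇒ 37 = 1² + 6².
  101: 101 − 1² = 100 = 10² ⇒ 101 = 1² + 10².
  Combine using the Brahmagupta–Fibonacci identity (a² + b²)(c² + d²) = (ac − bd)² + (ad + bc)² = (ac + bd)² + (ad − bc)²:
  37 · 101 = 3737: from (1² + 6²)(1² + 10²), take (1·1 − 6·10, 1·10 + 6·1) = (1 − 60, 10 + 6) = (-59, 16); dropping signs (only squares matter) gives (59, 16); check 59² + 16² = 3481 + 256 = 3737 ✓.
  Scale by k = 3: (3·59, 3·16) = (177, 48).
Step 4: Order so x ≤ y and verify: 48² + 177² = 2304 + 31329 = 33633 = n. ✓

n = 33633 = 48² + 177² (one valid representation with x ≤ y).


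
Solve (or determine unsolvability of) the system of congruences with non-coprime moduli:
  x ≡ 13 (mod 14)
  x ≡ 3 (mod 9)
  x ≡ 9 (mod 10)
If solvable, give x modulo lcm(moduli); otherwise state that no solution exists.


Moduli 14, 9, 10 are not pairwise coprime, so CRT works modulo lcm(m_i) when all pairwise compatibility conditions hold.
Pairwise compatibility: gcd(m_i, m_j) must divide a_i - a_j for every pair.
Merge one congruence at a time:
  Start: x ≡ 13 (mod 14).
  Combine with x ≡ 3 (mod 9): gcd(14, 9) = 1; 3 - 13 = -10, which IS divisible by 1, so compatible.
    Write x = 13 + 14·t and substitute into x ≡ 3 (mod 9): 14·t ≡ 3 − 13 = -10 (mod 9).
    Reduce coefficients mod 9: 5·t ≡ 8 (mod 9).
    The inverse of 5 mod 9 is 2 (since 5·2 = 10 = 1·9 + 1), so t ≡ 2·8 = 16 ≡ 7 (mod 9).
    Then x = 13 + 14·7 = 111, valid modulo lcm(14, 9) = 126: x ≡ 111 (mod 126).
  Combine with x ≡ 9 (mod 10): gcd(126, 10) = 2; 9 - 111 = -102, which IS divisible by 2, so compatible.
    Write x = 111 + 126·t and substitute into x ≡ 9 (mod 10): 126·t ≡ 9 − 111 = -102 (mod 10).
    Divide the congruence (and modulus) by g = 2: 63·t ≡ -51 (mod 5).
    Reduce coefficients mod 5: 3·t ≡ 4 (mod 5).
    The inverse of 3 mod 5 is 2 (since 3·2 = 6 = 1·5 + 1), so t ≡ 2·4 = 8 ≡ 3 (mod 5).
    Then x = 111 + 126·3 = 489, valid modulo lcm(126, 10) = 630: x ≡ 489 (mod 630).
Verify: 489 mod 14 = 13, 489 mod 9 = 3, 489 mod 10 = 9.

x ≡ 489 (mod 630).


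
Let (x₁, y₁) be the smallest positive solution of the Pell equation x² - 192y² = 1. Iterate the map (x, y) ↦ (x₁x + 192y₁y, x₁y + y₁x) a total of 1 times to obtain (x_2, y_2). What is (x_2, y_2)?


Step 1: Find the fundamental solution (x₁, y₁) of x² - 192y² = 1.
  Expand √192 as a continued fraction. a₀ = ⌊√192⌋ = 13; iterate m_{k+1} = d_k·a_k − m_k, d_{k+1} = (192 − m_{k+1}²)/d_k, a_{k+1} = ⌊(a₀ + m_{k+1})/d_{k+1}⌋ (starting m₀ = 0, d₀ = 1), with convergents p_k = a_k·p_{k-1} + p_{k-2}, q_k = a_k·q_{k-1} + q_{k-2} (p₋₁ = 1, q₋₁ = 0):
  k = 0: a₀ = 13; p₀/q₀ = 13/1; p₀² − 192·q₀² = 169 − 192 = -23.
  k = 1: m = 13, d = 23, a = ⌊(13 + 13)/23⌋ = 1; p/q = (1·13 + 1)/(1·1 + 0) = 14/1; p² − 192·q² = 196 − 192 = 4.
  k = 2: m = 10, d = 4, a = ⌊(13 + 10)/4⌋ = 5; p/q = (5·14 + 13)/(5·1 + 1) = 83/6; p² − 192·q² = 6889 − 6912 = -23.
  k = 3: m = 10, d = 23, a = ⌊(13 + 10)/23⌋ = 1; p/q = (1·83 + 14)/(1·6 + 1) = 97/7; p² − 192·q² = 9409 − 9408 = 1.
  The first convergent with p² − 192·q² = 1 gives the fundamental solution (x₁, y₁) = (97, 7).
Step 2: Apply the recurrence (x_{n+1}, y_{n+1}) = (x₁x_n + 192y₁y_n, x₁y_n + y₁x_n) repeatedly.
  From (x_1, y_1) = (97, 7): x_2 = 97·97 + 192·7·7 = 18817; y_2 = 97·7 + 7·97 = 1358.
Step 3: Verify x_2² - 192·y_2² = 354079489 - 354079488 = 1 (should be 1). ✓

(x_1, y_1) = (97, 7); (x_2, y_2) = (18817, 1358).


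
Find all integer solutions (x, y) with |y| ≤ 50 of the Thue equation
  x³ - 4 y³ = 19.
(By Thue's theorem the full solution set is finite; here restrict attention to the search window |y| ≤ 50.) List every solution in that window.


The equation is x³ - 4y³ = 19. For fixed y, x³ = 4·y³ + 19, so a solution requires the RHS to be a perfect cube.
Strategy: iterate y from -50 to 50, compute RHS = 4·y³ + 19, and check whether it is a (positive or negative) perfect cube.
Check small values of y:
  y = 0: RHS = 19 is not a perfect cube.
  y = 1: RHS = 23 is not a perfect cube.
  y = -1: RHS = 15 is not a perfect cube.
  y = 2: RHS = 51 is not a perfect cube.
  y = -2: RHS = -13 is not a perfect cube.
  y = 3: RHS = 127 is not a perfect cube.
  y = -3: RHS = -89 is not a perfect cube.
Continuing the search up to |y| = 50 finds no solutions either.
No (x, y) in the scanned range satisfies the equation.

No integer solutions with |y| ≤ 50.


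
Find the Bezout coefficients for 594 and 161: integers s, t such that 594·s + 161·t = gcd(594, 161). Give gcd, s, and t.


Euclidean algorithm on (594, 161) — divide until remainder is 0:
  594 = 3 · 161 + 111
  161 = 1 · 111 + 50
  111 = 2 · 50 + 11
  50 = 4 · 11 + 6
  11 = 1 · 6 + 5
  6 = 1 · 5 + 1
  5 = 5 · 1 + 0
gcd(594, 161) = 1.
Track Bezout coefficients alongside the remainders: start with r₀ = 594 = a·1 + b·0 (s = 1, t = 0) and r₁ = 161 = a·0 + b·1 (s = 0, t = 1); each new remainder r_{k+1} = r_{k-1} − q_k·r_k inherits s_{k+1} = s_{k-1} − q_k·s_k, t_{k+1} = t_{k-1} − q_k·t_k, so r_k = a·s_k + b·t_k at every step:
  q = 3: r = 111, s = 1 − 3·0 = 1, t = 0 − 3·1 = -3  (check: 594·1 + 161·(-3) = 111)
  q = 1: r = 50, s = 0 − 1·1 = -1, t = 1 − 1·(-3) = 4  (check: 594·(-1) + 161·4 = 50)
  q = 2: r = 11, s = 1 − 2·(-1) = 3, t = -3 − 2·4 = -11  (check: 594·3 + 161·(-11) = 11)
  q = 4: r = 6, s = -1 − 4·3 = -13, t = 4 − 4·(-11) = 48  (check: 594·(-13) + 161·48 = 6)
  q = 1: r = 5, s = 3 − 1·(-13) = 16, t = -11 − 1·48 = -59  (check: 594·16 + 161·(-59) = 5)
  q = 1: r = 1, s = -13 − 1·16 = -29, t = 48 − 1·(-59) = 107  (check: 594·(-29) + 161·107 = 1)
The row with r = 1 (the gcd) gives the Bezout coefficients s = -29, t = 107.
Result: 594 · (-29) + 161 · (107) = 1.

gcd(594, 161) = 1; s = -29, t = 107 (check: 594·(-29) + 161·107 = 1).


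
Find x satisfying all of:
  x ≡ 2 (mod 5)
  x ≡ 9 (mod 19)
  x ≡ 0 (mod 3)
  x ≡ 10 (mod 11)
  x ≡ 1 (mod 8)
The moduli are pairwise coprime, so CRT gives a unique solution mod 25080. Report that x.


Product of moduli M = 5 · 19 · 3 · 11 · 8 = 25080.
Merge one congruence at a time:
  Start: x ≡ 2 (mod 5).
  Combine with x ≡ 9 (mod 19); new modulus lcm = 95.
    Write x = 2 + 5·t and substitute into x ≡ 9 (mod 19): 5·t ≡ 9 − 2 = 7 (mod 19).
    The inverse of 5 mod 19 is 4 (since 5·4 = 20 = 1·19 + 1), so t ≡ 4·7 = 28 ≡ 9 (mod 19).
    Then x = 2 + 5·9 = 47, valid modulo lcm(5, 19) = 95: x ≡ 47 (mod 95).
  Combine with x ≡ 0 (mod 3); new modulus lcm = 285.
    Write x = 47 + 95·t and substitute into x ≡ 0 (mod 3): 95·t ≡ 0 − 47 = -47 (mod 3).
    Reduce coefficients mod 3: 2·t ≡ 1 (mod 3).
    The inverse of 2 mod 3 is 2 (since 2·2 = 4 = 1·3 + 1), so t ≡ 2·1 = 2 ≡ 2 (mod 3).
    Then x = 47 + 95·2 = 237, valid modulo lcm(95, 3) = 285: x ≡ 237 (mod 285).
  Combine with x ≡ 10 (mod 11); new modulus lcm = 3135.
    Write x = 237 + 285·t and substitute into x ≡ 10 (mod 11): 285·t ≡ 10 − 237 = -227 (mod 11).
    Reduce coefficients mod 11: 10·t ≡ 4 (mod 11).
    The inverse of 10 mod 11 is 10 (since 10·10 = 100 = 9·11 + 1), so t ≡ 10·4 = 40 ≡ 7 (mod 11).
    Then x = 237 + 285·7 = 2232, valid modulo lcm(285, 11) = 3135: x ≡ 2232 (mod 3135).
  Combine with x ≡ 1 (mod 8); new modulus lcm = 25080.
    Write x = 2232 + 3135·t and substitute into x ≡ 1 (mod 8): 3135·t ≡ 1 − 2232 = -2231 (mod 8).
    Reduce coefficients mod 8: 7·t ≡ 1 (mod 8).
    The inverse of 7 mod 8 is 7 (since 7·7 = 49 = 6·8 + 1), so t ≡ 7·1 = 7 ≡ 7 (mod 8).
    Then x = 2232 + 3135·7 = 24177, valid modulo lcm(3135, 8) = 25080: x ≡ 24177 (mod 25080).
Verify against each original: 24177 mod 5 = 2, 24177 mod 19 = 9, 24177 mod 3 = 0, 24177 mod 11 = 10, 24177 mod 8 = 1.

x ≡ 24177 (mod 25080).


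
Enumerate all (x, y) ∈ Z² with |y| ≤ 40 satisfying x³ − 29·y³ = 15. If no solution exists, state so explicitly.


The equation is x³ - 29y³ = 15. For fixed y, x³ = 29·y³ + 15, so a solution requires the RHS to be a perfect cube.
Strategy: iterate y from -40 to 40, compute RHS = 29·y³ + 15, and check whether it is a (positive or negative) perfect cube.
Check small values of y:
  y = 0: RHS = 15 is not a perfect cube.
  y = 1: RHS = 44 is not a perfect cube.
  y = -1: RHS = -14 is not a perfect cube.
  y = 2: RHS = 247 is not a perfect cube.
  y = -2: RHS = -217 is not a perfect cube.
  y = 3: RHS = 798 is not a perfect cube.
  y = -3: RHS = -768 is not a perfect cube.
Continuing the search up to |y| = 40 finds no solutions either.
No (x, y) in the scanned range satisfies the equation.

No integer solutions with |y| ≤ 40.


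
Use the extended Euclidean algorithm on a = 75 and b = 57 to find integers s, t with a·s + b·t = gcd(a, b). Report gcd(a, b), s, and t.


Euclidean algorithm on (75, 57) — divide until remainder is 0:
  75 = 1 · 57 + 18
  57 = 3 · 18 + 3
  18 = 6 · 3 + 0
gcd(75, 57) = 3.
Track Bezout coefficients alongside the remainders: start with r₀ = 75 = a·1 + b·0 (s = 1, t = 0) and r₁ = 57 = a·0 + b·1 (s = 0, t = 1); each new remainder r_{k+1} = r_{k-1} − q_k·r_k inherits s_{k+1} = s_{k-1} − q_k·s_k, t_{k+1} = t_{k-1} − q_k·t_k, so r_k = a·s_k + b·t_k at every step:
  q = 1: r = 18, s = 1 − 1·0 = 1, t = 0 − 1·1 = -1  (check: 75·1 + 57·(-1) = 18)
  q = 3: r = 3, s = 0 − 3·1 = -3, t = 1 − 3·(-1) = 4  (check: 75·(-3) + 57·4 = 3)
The row with r = 3 (the gcd) gives the Bezout coefficients s = -3, t = 4.
Result: 75 · (-3) + 57 · (4) = 3.

gcd(75, 57) = 3; s = -3, t = 4 (check: 75·(-3) + 57·4 = 3).


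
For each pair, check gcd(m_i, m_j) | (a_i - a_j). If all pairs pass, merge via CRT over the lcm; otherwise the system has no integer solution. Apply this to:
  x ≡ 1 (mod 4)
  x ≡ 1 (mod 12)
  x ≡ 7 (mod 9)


Moduli 4, 12, 9 are not pairwise coprime, so CRT works modulo lcm(m_i) when all pairwise compatibility conditions hold.
Pairwise compatibility: gcd(m_i, m_j) must divide a_i - a_j for every pair.
Merge one congruence at a time:
  Start: x ≡ 1 (mod 4).
  Combine with x ≡ 1 (mod 12): gcd(4, 12) = 4; 1 - 1 = 0, which IS divisible by 4, so compatible.
    Write x = 1 + 4·t and substitute into x ≡ 1 (mod 12): 4·t ≡ 1 − 1 = 0 (mod 12).
    Divide the congruence (and modulus) by g = 4: 1·t ≡ 0 (mod 3).
    So t ≡ 0 (mod 3).
    Then x = 1 + 4·0 = 1, valid modulo lcm(4, 12) = 12: x ≡ 1 (mod 12).
  Combine with x ≡ 7 (mod 9): gcd(12, 9) = 3; 7 - 1 = 6, which IS divisible by 3, so compatible.
    Write x = 1 + 12·t and substitute into x ≡ 7 (mod 9): 12·t ≡ 7 − 1 = 6 (mod 9).
    Divide the congruence (and modulus) by g = 3: 4·t ≡ 2 (mod 3).
    Reduce coefficients mod 3: 1·t ≡ 2 (mod 3).
    So t ≡ 2 (mod 3).
    Then x = 1 + 12·2 = 25, valid modulo lcm(12, 9) = 36: x ≡ 25 (mod 36).
Verify: 25 mod 4 = 1, 25 mod 12 = 1, 25 mod 9 = 7.

x ≡ 25 (mod 36).


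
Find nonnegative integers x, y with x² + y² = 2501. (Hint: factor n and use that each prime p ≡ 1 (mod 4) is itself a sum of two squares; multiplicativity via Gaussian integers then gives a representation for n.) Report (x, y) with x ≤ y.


Step 1: Factor n = 2501 = 41 · 61.
Step 2: Check the mod-4 condition on each prime factor: 41 ≡ 1 (mod 4), exponent 1; 61 ≡ 1 (mod 4), exponent 1.
All primes ≡ 3 (mod 4) appear to even exponent (or don't appear), so by the two-squares theorem n IS expressible as a sum of two squares.
Step 3: Build a representation. Here n = 41 · 61 is a product of primes ≡ 1 (mod 4). Each prime p ≡ 1 (mod 4) is itself a sum of two squares; find a² by testing p − a² for a perfect square:
  41: 41 − 1² = 40, 41 − 2² = 37, 41 − 3² = 32, 41 − 4² = 25 = 5² ⇒ 41 = 4² + 5².
  61: 61 − 1² = 60, 61 − 2² = 57, 61 − 3² = 52, 61 − 4² = 45, 61 − 5² = 36 = 6² ⇒ 61 = 5² + 6².
  Combine using the Brahmagupta–Fibonacci identity (a² + b²)(c² + d²) = (ac − bd)² + (ad + bc)² = (ac + bd)² + (ad − bc)²:
  41 · 61 = 2501: from (4² + 5²)(5² + 6²), take (4·5 − 5·6, 4·6 + 5·5) = (20 − 30, 24 + 25) = (-10, 49); dropping signs (only squares matter) gives (10, 49); check 10² + 49² = 100 + 2401 = 2501 ✓.
Step 4: Order so x ≤ y and verify: 10² + 49² = 100 + 2401 = 2501 = n. ✓

n = 2501 = 10² + 49² (one valid representation with x ≤ y).


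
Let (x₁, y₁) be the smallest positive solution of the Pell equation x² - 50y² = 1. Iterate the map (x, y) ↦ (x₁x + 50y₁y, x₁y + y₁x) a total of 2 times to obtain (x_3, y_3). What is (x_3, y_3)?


Step 1: Find the fundamental solution (x₁, y₁) of x² - 50y² = 1.
  Expand √50 as a continued fraction. a₀ = ⌊√50⌋ = 7; iterate m_{k+1} = d_k·a_k − m_k, d_{k+1} = (50 − m_{k+1}²)/d_k, a_{k+1} = ⌊(a₀ + m_{k+1})/d_{k+1}⌋ (starting m₀ = 0, d₀ = 1), with convergents p_k = a_k·p_{k-1} + p_{k-2}, q_k = a_k·q_{k-1} + q_{k-2} (p₋₁ = 1, q₋₁ = 0):
  k = 0: a₀ = 7; p₀/q₀ = 7/1; p₀² − 50·q₀² = 49 − 50 = -1.
  k = 1: m = 7, d = 1, a = ⌊(7 + 7)/1⌋ = 14; p/q = (14·7 + 1)/(14·1 + 0) = 99/14; p² − 50·q² = 9801 − 9800 = 1.
  The first convergent with p² − 50·q² = 1 gives the fundamental solution (x₁, y₁) = (99, 14).
Step 2: Apply the recurrence (x_{n+1}, y_{n+1}) = (x₁x_n + 50y₁y_n, x₁y_n + y₁x_n) repeatedly.
  From (x_1, y_1) = (99, 14): x_2 = 99·99 + 50·14·14 = 19601; y_2 = 99·14 + 14·99 = 2772.
  From (x_2, y_2) = (19601, 2772): x_3 = 99·19601 + 50·14·2772 = 3880899; y_3 = 99·2772 + 14·19601 = 548842.
Step 3: Verify x_3² - 50·y_3² = 15061377048201 - 15061377048200 = 1 (should be 1). ✓

(x_1, y_1) = (99, 14); (x_3, y_3) = (3880899, 548842).


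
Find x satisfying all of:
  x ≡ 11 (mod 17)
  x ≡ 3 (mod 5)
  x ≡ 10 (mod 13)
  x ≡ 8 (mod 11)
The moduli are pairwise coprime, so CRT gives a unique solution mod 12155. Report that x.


Product of moduli M = 17 · 5 · 13 · 11 = 12155.
Merge one congruence at a time:
  Start: x ≡ 11 (mod 17).
  Combine with x ≡ 3 (mod 5); new modulus lcm = 85.
    Write x = 11 + 17·t and substitute into x ≡ 3 (mod 5): 17·t ≡ 3 − 11 = -8 (mod 5).
    Reduce coefficients mod 5: 2·t ≡ 2 (mod 5).
    The inverse of 2 mod 5 is 3 (since 2·3 = 6 = 1·5 + 1), so t ≡ 3·2 = 6 ≡ 1 (mod 5).
    Then x = 11 + 17·1 = 28, valid modulo lcm(17, 5) = 85: x ≡ 28 (mod 85).
  Combine with x ≡ 10 (mod 13); new modulus lcm = 1105.
    Write x = 28 + 85·t and substitute into x ≡ 10 (mod 13): 85·t ≡ 10 − 28 = -18 (mod 13).
    Reduce coefficients mod 13: 7·t ≡ 8 (mod 13).
    The inverse of 7 mod 13 is 2 (since 7·2 = 14 = 1·13 + 1), so t ≡ 2·8 = 16 ≡ 3 (mod 13).
    Then x = 28 + 85·3 = 283, valid modulo lcm(85, 13) = 1105: x ≡ 283 (mod 1105).
  Combine with x ≡ 8 (mod 11); new modulus lcm = 12155.
    Write x = 283 + 1105·t and substitute into x ≡ 8 (mod 11): 1105·t ≡ 8 − 283 = -275 (mod 11).
    Reduce coefficients mod 11: 5·t ≡ 0 (mod 11).
    The inverse of 5 mod 11 is 9 (since 5·9 = 45 = 4·11 + 1), so t ≡ 9·0 = 0 ≡ 0 (mod 11).
    Then x = 283 + 1105·0 = 283, valid modulo lcm(1105, 11) = 12155: x ≡ 283 (mod 12155).
Verify against each original: 283 mod 17 = 11, 283 mod 5 = 3, 283 mod 13 = 10, 283 mod 11 = 8.

x ≡ 283 (mod 12155).


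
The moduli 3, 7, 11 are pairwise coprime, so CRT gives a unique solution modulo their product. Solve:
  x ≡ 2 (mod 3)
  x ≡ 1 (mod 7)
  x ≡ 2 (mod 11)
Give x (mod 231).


Moduli 3, 7, 11 are pairwise coprime; by CRT there is a unique solution modulo M = 3 · 7 · 11 = 231.
Solve pairwise, accumulating the modulus:
  Start with x ≡ 2 (mod 3).
  Combine with x ≡ 1 (mod 7): since gcd(3, 7) = 1, we get a unique residue mod 21.
    Write x = 2 + 3·t and substitute into x ≡ 1 (mod 7): 3·t ≡ 1 − 2 = -1 (mod 7).
    Reduce coefficients mod 7: 3·t ≡ 6 (mod 7).
    The inverse of 3 mod 7 is 5 (since 3·5 = 15 = 2·7 + 1), so t ≡ 5·6 = 30 ≡ 2 (mod 7).
    Then x = 2 + 3·2 = 8, valid modulo lcm(3, 7) = 21: x ≡ 8 (mod 21).
  Combine with x ≡ 2 (mod 11): since gcd(21, 11) = 1, we get a unique residue mod 231.
    Write x = 8 + 21·t and substitute into x ≡ 2 (mod 11): 21·t ≡ 2 − 8 = -6 (mod 11).
    Reduce coefficients mod 11: 10·t ≡ 5 (mod 11).
    The inverse of 10 mod 11 is 10 (since 10·10 = 100 = 9·11 + 1), so t ≡ 10·5 = 50 ≡ 6 (mod 11).
    Then x = 8 + 21·6 = 134, valid modulo lcm(21, 11) = 231: x ≡ 134 (mod 231).
Verify: 134 mod 3 = 2 ✓, 134 mod 7 = 1 ✓, 134 mod 11 = 2 ✓.

x ≡ 134 (mod 231).


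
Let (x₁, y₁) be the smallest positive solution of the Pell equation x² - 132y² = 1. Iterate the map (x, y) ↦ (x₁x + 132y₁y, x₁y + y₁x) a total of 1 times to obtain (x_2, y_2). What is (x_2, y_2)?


Step 1: Find the fundamental solution (x₁, y₁) of x² - 132y² = 1.
  Expand √132 as a continued fraction. a₀ = ⌊√132⌋ = 11; iterate m_{k+1} = d_k·a_k − m_k, d_{k+1} = (132 − m_{k+1}²)/d_k, a_{k+1} = ⌊(a₀ + m_{k+1})/d_{k+1}⌋ (starting m₀ = 0, d₀ = 1), with convergents p_k = a_k·p_{k-1} + p_{k-2}, q_k = a_k·q_{k-1} + q_{k-2} (p₋₁ = 1, q₋₁ = 0):
  k = 0: a₀ = 11; p₀/q₀ = 11/1; p₀² − 132·q₀² = 121 − 132 = -11.
  k = 1: m = 11, d = 11, a = ⌊(11 + 11)/11⌋ = 2; p/q = (2·11 + 1)/(2·1 + 0) = 23/2; p² − 132·q² = 529 − 528 = 1.
  The first convergent with p² − 132·q² = 1 gives the fundamental solution (x₁, y₁) = (23, 2).
Step 2: Apply the recurrence (x_{n+1}, y_{n+1}) = (x₁x_n + 132y₁y_n, x₁y_n + y₁x_n) repeatedly.
  From (x_1, y_1) = (23, 2): x_2 = 23·23 + 132·2·2 = 1057; y_2 = 23·2 + 2·23 = 92.
Step 3: Verify x_2² - 132·y_2² = 1117249 - 1117248 = 1 (should be 1). ✓

(x_1, y_1) = (23, 2); (x_2, y_2) = (1057, 92).


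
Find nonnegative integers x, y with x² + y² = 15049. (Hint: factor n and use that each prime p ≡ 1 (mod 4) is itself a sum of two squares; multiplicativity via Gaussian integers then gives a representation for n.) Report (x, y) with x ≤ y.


Step 1: Factor n = 15049 = 101 · 149.
Step 2: Check the mod-4 condition on each prime factor: 101 ≡ 1 (mod 4), exponent 1; 149 ≡ 1 (mod 4), exponent 1.
All primes ≡ 3 (mod 4) appear to even exponent (or don't appear), so by the two-squares theorem n IS expressible as a sum of two squares.
Step 3: Build a representation. Here n = 101 · 149 is a product of primes ≡ 1 (mod 4). Each prime p ≡ 1 (mod 4) is itself a sum of two squares; find a² by testing p − a² for a perfect square:
  101: 101 − 1² = 100 = 10² ⇒ 101 = 1² + 10².
  149: 149 − 1² = 148, 149 − 2² = 145, 149 − 3² = 140, 149 − 4² = 133, 149 − 5² = 124, 149 − 6² = 113, 149 − 7² = 100 = 10² ⇒ 149 = 7² + 10².
  Combine using the Brahmagupta–Fibonacci identity (a² + b²)(c² + d²) = (ac − bd)² + (ad + bc)² = (ac + bd)² + (ad − bc)²:
  101 · 149 = 15049: from (1² + 10²)(7² + 10²), take (1·7 − 10·10, 1·10 + 10·7) = (7 − 100, 10 + 70) = (-93, 80); dropping signs (only squares matter) gives (93, 80); check 93² + 80² = 8649 + 6400 = 15049 ✓.
Step 4: Order so x ≤ y and verify: 80² + 93² = 6400 + 8649 = 15049 = n. ✓

n = 15049 = 80² + 93² (one valid representation with x ≤ y).


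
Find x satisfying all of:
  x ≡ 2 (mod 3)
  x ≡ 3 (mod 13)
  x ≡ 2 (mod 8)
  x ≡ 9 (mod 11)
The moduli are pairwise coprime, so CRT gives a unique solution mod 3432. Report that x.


Product of moduli M = 3 · 13 · 8 · 11 = 3432.
Merge one congruence at a time:
  Start: x ≡ 2 (mod 3).
  Combine with x ≡ 3 (mod 13); new modulus lcm = 39.
    Write x = 2 + 3·t and substitute into x ≡ 3 (mod 13): 3·t ≡ 3 − 2 = 1 (mod 13).
    The inverse of 3 mod 13 is 9 (since 3·9 = 27 = 2·13 + 1), so t ≡ 9·1 = 9 ≡ 9 (mod 13).
    Then x = 2 + 3·9 = 29, valid modulo lcm(3, 13) = 39: x ≡ 29 (mod 39).
  Combine with x ≡ 2 (mod 8); new modulus lcm = 312.
    Write x = 29 + 39·t and substitute into x ≡ 2 (mod 8): 39·t ≡ 2 − 29 = -27 (mod 8).
    Reduce coefficients mod 8: 7·t ≡ 5 (mod 8).
    The inverse of 7 mod 8 is 7 (since 7·7 = 49 = 6·8 + 1), so t ≡ 7·5 = 35 ≡ 3 (mod 8).
    Then x = 29 + 39·3 = 146, valid modulo lcm(39, 8) = 312: x ≡ 146 (mod 312).
  Combine with x ≡ 9 (mod 11); new modulus lcm = 3432.
    Write x = 146 + 312·t and substitute into x ≡ 9 (mod 11): 312·t ≡ 9 − 146 = -137 (mod 11).
    Reduce coefficients mod 11: 4·t ≡ 6 (mod 11).
    The inverse of 4 mod 11 is 3 (since 4·3 = 12 = 1·11 + 1), so t ≡ 3·6 = 18 ≡ 7 (mod 11).
    Then x = 146 + 312·7 = 2330, valid modulo lcm(312, 11) = 3432: x ≡ 2330 (mod 3432).
Verify against each original: 2330 mod 3 = 2, 2330 mod 13 = 3, 2330 mod 8 = 2, 2330 mod 11 = 9.

x ≡ 2330 (mod 3432).


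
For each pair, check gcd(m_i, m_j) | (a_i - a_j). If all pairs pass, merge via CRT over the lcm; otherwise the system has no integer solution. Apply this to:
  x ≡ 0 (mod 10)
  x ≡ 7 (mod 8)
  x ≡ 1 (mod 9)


Moduli 10, 8, 9 are not pairwise coprime, so CRT works modulo lcm(m_i) when all pairwise compatibility conditions hold.
Pairwise compatibility: gcd(m_i, m_j) must divide a_i - a_j for every pair.
Merge one congruence at a time:
  Start: x ≡ 0 (mod 10).
  Combine with x ≡ 7 (mod 8): gcd(10, 8) = 2, and 7 - 0 = 7 is NOT divisible by 2.
    ⇒ system is inconsistent (no integer solution).

No solution (the system is inconsistent).


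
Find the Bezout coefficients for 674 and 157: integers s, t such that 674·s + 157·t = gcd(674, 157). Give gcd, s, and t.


Euclidean algorithm on (674, 157) — divide until remainder is 0:
  674 = 4 · 157 + 46
  157 = 3 · 46 + 19
  46 = 2 · 19 + 8
  19 = 2 · 8 + 3
  8 = 2 · 3 + 2
  3 = 1 · 2 + 1
  2 = 2 · 1 + 0
gcd(674, 157) = 1.
Track Bezout coefficients alongside the remainders: start with r₀ = 674 = a·1 + b·0 (s = 1, t = 0) and r₁ = 157 = a·0 + b·1 (s = 0, t = 1); each new remainder r_{k+1} = r_{k-1} − q_k·r_k inherits s_{k+1} = s_{k-1} − q_k·s_k, t_{k+1} = t_{k-1} − q_k·t_k, so r_k = a·s_k + b·t_k at every step:
  q = 4: r = 46, s = 1 − 4·0 = 1, t = 0 − 4·1 = -4  (check: 674·1 + 157·(-4) = 46)
  q = 3: r = 19, s = 0 − 3·1 = -3, t = 1 − 3·(-4) = 13  (check: 674·(-3) + 157·13 = 19)
  q = 2: r = 8, s = 1 − 2·(-3) = 7, t = -4 − 2·13 = -30  (check: 674·7 + 157·(-30) = 8)
  q = 2: r = 3, s = -3 − 2·7 = -17, t = 13 − 2·(-30) = 73  (check: 674·(-17) + 157·73 = 3)
  q = 2: r = 2, s = 7 − 2·(-17) = 41, t = -30 − 2·73 = -176  (check: 674·41 + 157·(-176) = 2)
  q = 1: r = 1, s = -17 − 1·41 = -58, t = 73 − 1·(-176) = 249  (check: 674·(-58) + 157·249 = 1)
The row with r = 1 (the gcd) gives the Bezout coefficients s = -58, t = 249.
Result: 674 · (-58) + 157 · (249) = 1.

gcd(674, 157) = 1; s = -58, t = 249 (check: 674·(-58) + 157·249 = 1).


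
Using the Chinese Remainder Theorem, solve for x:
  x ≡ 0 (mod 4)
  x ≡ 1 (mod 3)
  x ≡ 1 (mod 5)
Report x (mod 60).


Moduli 4, 3, 5 are pairwise coprime; by CRT there is a unique solution modulo M = 4 · 3 · 5 = 60.
Solve pairwise, accumulating the modulus:
  Start with x ≡ 0 (mod 4).
  Combine with x ≡ 1 (mod 3): since gcd(4, 3) = 1, we get a unique residue mod 12.
    Write x = 0 + 4·t and substitute into x ≡ 1 (mod 3): 4·t ≡ 1 − 0 = 1 (mod 3).
    Reduce coefficients mod 3: 1·t ≡ 1 (mod 3).
    So t ≡ 1 (mod 3).
    Then x = 0 + 4·1 = 4, valid modulo lcm(4, 3) = 12: x ≡ 4 (mod 12).
  Combine with x ≡ 1 (mod 5): since gcd(12, 5) = 1, we get a unique residue mod 60.
    Write x = 4 + 12·t and substitute into x ≡ 1 (mod 5): 12·t ≡ 1 − 4 = -3 (mod 5).
    Reduce coefficients mod 5: 2·t ≡ 2 (mod 5).
    The inverse of 2 mod 5 is 3 (since 2·3 = 6 = 1·5 + 1), so t ≡ 3·2 = 6 ≡ 1 (mod 5).
    Then x = 4 + 12·1 = 16, valid modulo lcm(12, 5) = 60: x ≡ 16 (mod 60).
Verify: 16 mod 4 = 0 ✓, 16 mod 3 = 1 ✓, 16 mod 5 = 1 ✓.

x ≡ 16 (mod 60).


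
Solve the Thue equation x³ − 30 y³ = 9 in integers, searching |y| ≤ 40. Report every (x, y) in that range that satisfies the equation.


The equation is x³ - 30y³ = 9. For fixed y, x³ = 30·y³ + 9, so a solution requires the RHS to be a perfect cube.
Strategy: iterate y from -40 to 40, compute RHS = 30·y³ + 9, and check whether it is a (positive or negative) perfect cube.
Check small values of y:
  y = 0: RHS = 9 is not a perfect cube.
  y = 1: RHS = 39 is not a perfect cube.
  y = -1: RHS = -21 is not a perfect cube.
  y = 2: RHS = 249 is not a perfect cube.
  y = -2: RHS = -231 is not a perfect cube.
  y = 3: RHS = 819 is not a perfect cube.
  y = -3: RHS = -801 is not a perfect cube.
Continuing the search up to |y| = 40 finds no solutions either.
No (x, y) in the scanned range satisfies the equation.

No integer solutions with |y| ≤ 40.


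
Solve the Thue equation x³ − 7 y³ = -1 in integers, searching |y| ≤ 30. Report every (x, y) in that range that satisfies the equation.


The equation is x³ - 7y³ = -1. For fixed y, x³ = 7·y³ − 1, so a solution requires the RHS to be a perfect cube.
Strategy: iterate y from -30 to 30, compute RHS = 7·y³ − 1, and check whether it is a (positive or negative) perfect cube.
Check small values of y:
  y = 0: RHS = -1 = (-1)³ ⇒ x = -1 works.
  y = 1: RHS = 6 is not a perfect cube.
  y = -1: RHS = -8 = (-2)³ ⇒ x = -2 works.
  y = 2: RHS = 55 is not a perfect cube.
  y = -2: RHS = -57 is not a perfect cube.
  y = 3: RHS = 188 is not a perfect cube.
  y = -3: RHS = -190 is not a perfect cube.
Continuing the search up to |y| = 30 finds no further solutions beyond those listed.
Collected solutions: (-1, 0), (-2, -1).

Solutions (with |y| ≤ 30): (-1, 0), (-2, -1).


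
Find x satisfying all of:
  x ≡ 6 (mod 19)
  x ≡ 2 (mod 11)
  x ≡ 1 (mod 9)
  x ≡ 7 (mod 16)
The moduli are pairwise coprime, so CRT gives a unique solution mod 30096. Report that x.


Product of moduli M = 19 · 11 · 9 · 16 = 30096.
Merge one congruence at a time:
  Start: x ≡ 6 (mod 19).
  Combine with x ≡ 2 (mod 11); new modulus lcm = 209.
    Write x = 6 + 19·t and substitute into x ≡ 2 (mod 11): 19·t ≡ 2 − 6 = -4 (mod 11).
    Reduce coefficients mod 11: 8·t ≡ 7 (mod 11).
    The inverse of 8 mod 11 is 7 (since 8·7 = 56 = 5·11 + 1), so t ≡ 7·7 = 49 ≡ 5 (mod 11).
    Then x = 6 + 19·5 = 101, valid modulo lcm(19, 11) = 209: x ≡ 101 (mod 209).
  Combine with x ≡ 1 (mod 9); new modulus lcm = 1881.
    Write x = 101 + 209·t and substitute into x ≡ 1 (mod 9): 209·t ≡ 1 − 101 = -100 (mod 9).
    Reduce coefficients mod 9: 2·t ≡ 8 (mod 9).
    The inverse of 2 mod 9 is 5 (since 2·5 = 10 = 1·9 + 1), so t ≡ 5·8 = 40 ≡ 4 (mod 9).
    Then x = 101 + 209·4 = 937, valid modulo lcm(209, 9) = 1881: x ≡ 937 (mod 1881).
  Combine with x ≡ 7 (mod 16); new modulus lcm = 30096.
    Write x = 937 + 1881·t and substitute into x ≡ 7 (mod 16): 1881·t ≡ 7 − 937 = -930 (mod 16).
    Reduce coefficients mod 16: 9·t ≡ 14 (mod 16).
    The inverse of 9 mod 16 is 9 (since 9·9 = 81 = 5·16 + 1), so t ≡ 9·14 = 126 ≡ 14 (mod 16).
    Then x = 937 + 1881·14 = 27271, valid modulo lcm(1881, 16) = 30096: x ≡ 27271 (mod 30096).
Verify against each original: 27271 mod 19 = 6, 27271 mod 11 = 2, 27271 mod 9 = 1, 27271 mod 16 = 7.

x ≡ 27271 (mod 30096).


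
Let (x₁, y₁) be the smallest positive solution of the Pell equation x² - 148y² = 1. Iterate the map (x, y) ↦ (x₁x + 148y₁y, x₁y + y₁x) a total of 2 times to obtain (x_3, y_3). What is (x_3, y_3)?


Step 1: Find the fundamental solution (x₁, y₁) of x² - 148y² = 1.
  Expand √148 as a continued fraction. a₀ = ⌊√148⌋ = 12; iterate m_{k+1} = d_k·a_k − m_k, d_{k+1} = (148 − m_{k+1}²)/d_k, a_{k+1} = ⌊(a₀ + m_{k+1})/d_{k+1}⌋ (starting m₀ = 0, d₀ = 1), with convergents p_k = a_k·p_{k-1} + p_{k-2}, q_k = a_k·q_{k-1} + q_{k-2} (p₋₁ = 1, q₋₁ = 0):
  k = 0: a₀ = 12; p₀/q₀ = 12/1; p₀² − 148·q₀² = 144 − 148 = -4.
  k = 1: m = 12, d = 4, a = ⌊(12 + 12)/4⌋ = 6; p/q = (6·12 + 1)/(6·1 + 0) = 73/6; p² − 148·q² = 5329 − 5328 = 1.
  The first convergent with p² − 148·q² = 1 gives the fundamental solution (x₁, y₁) = (73, 6).
Step 2: Apply the recurrence (x_{n+1}, y_{n+1}) = (x₁x_n + 148y₁y_n, x₁y_n + y₁x_n) repeatedly.
  From (x_1, y_1) = (73, 6): x_2 = 73·73 + 148·6·6 = 10657; y_2 = 73·6 + 6·73 = 876.
  From (x_2, y_2) = (10657, 876): x_3 = 73·10657 + 148·6·876 = 1555849; y_3 = 73·876 + 6·10657 = 127890.
Step 3: Verify x_3² - 148·y_3² = 2420666110801 - 2420666110800 = 1 (should be 1). ✓

(x_1, y_1) = (73, 6); (x_3, y_3) = (1555849, 127890).


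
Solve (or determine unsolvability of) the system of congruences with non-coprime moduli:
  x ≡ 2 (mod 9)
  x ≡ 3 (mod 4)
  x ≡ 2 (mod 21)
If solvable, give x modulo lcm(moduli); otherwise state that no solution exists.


Moduli 9, 4, 21 are not pairwise coprime, so CRT works modulo lcm(m_i) when all pairwise compatibility conditions hold.
Pairwise compatibility: gcd(m_i, m_j) must divide a_i - a_j for every pair.
Merge one congruence at a time:
  Start: x ≡ 2 (mod 9).
  Combine with x ≡ 3 (mod 4): gcd(9, 4) = 1; 3 - 2 = 1, which IS divisible by 1, so compatible.
    Write x = 2 + 9·t and substitute into x ≡ 3 (mod 4): 9·t ≡ 3 − 2 = 1 (mod 4).
    Reduce coefficients mod 4: 1·t ≡ 1 (mod 4).
    So t ≡ 1 (mod 4).
    Then x = 2 + 9·1 = 11, valid modulo lcm(9, 4) = 36: x ≡ 11 (mod 36).
  Combine with x ≡ 2 (mod 21): gcd(36, 21) = 3; 2 - 11 = -9, which IS divisible by 3, so compatible.
    Write x = 11 + 36·t and substitute into x ≡ 2 (mod 21): 36·t ≡ 2 − 11 = -9 (mod 21).
    Divide the congruence (and modulus) by g = 3: 12·t ≡ -3 (mod 7).
    Reduce coefficients mod 7: 5·t ≡ 4 (mod 7).
    The inverse of 5 mod 7 is 3 (since 5·3 = 15 = 2·7 + 1), so t ≡ 3·4 = 12 ≡ 5 (mod 7).
    Then x = 11 + 36·5 = 191, valid modulo lcm(36, 21) = 252: x ≡ 191 (mod 252).
Verify: 191 mod 9 = 2, 191 mod 4 = 3, 191 mod 21 = 2.

x ≡ 191 (mod 252).


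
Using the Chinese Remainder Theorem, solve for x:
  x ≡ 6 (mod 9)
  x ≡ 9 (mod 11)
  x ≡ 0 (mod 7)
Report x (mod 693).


Moduli 9, 11, 7 are pairwise coprime; by CRT there is a unique solution modulo M = 9 · 11 · 7 = 693.
Solve pairwise, accumulating the modulus:
  Start with x ≡ 6 (mod 9).
  Combine with x ≡ 9 (mod 11): since gcd(9, 11) = 1, we get a unique residue mod 99.
    Write x = 6 + 9·t and substitute into x ≡ 9 (mod 11): 9·t ≡ 9 − 6 = 3 (mod 11).
    The inverse of 9 mod 11 is 5 (since 9·5 = 45 = 4·11 + 1), so t ≡ 5·3 = 15 ≡ 4 (mod 11).
    Then x = 6 + 9·4 = 42, valid modulo lcm(9, 11) = 99: x ≡ 42 (mod 99).
  Combine with x ≡ 0 (mod 7): since gcd(99, 7) = 1, we get a unique residue mod 693.
    Write x = 42 + 99·t and substitute into x ≡ 0 (mod 7): 99·t ≡ 0 − 42 = -42 (mod 7).
    Reduce coefficients mod 7: 1·t ≡ 0 (mod 7).
    So t ≡ 0 (mod 7).
    Then x = 42 + 99·0 = 42, valid modulo lcm(99, 7) = 693: x ≡ 42 (mod 693).
Verify: 42 mod 9 = 6 ✓, 42 mod 11 = 9 ✓, 42 mod 7 = 0 ✓.

x ≡ 42 (mod 693).


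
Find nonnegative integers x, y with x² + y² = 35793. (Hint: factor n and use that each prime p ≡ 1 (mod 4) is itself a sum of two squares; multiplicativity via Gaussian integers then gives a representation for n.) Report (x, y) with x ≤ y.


Step 1: Factor n = 35793 = 3^2 · 41 · 97.
Step 2: Check the mod-4 condition on each prime factor: 3 ≡ 3 (mod 4), exponent 2 (must be even); 41 ≡ 1 (mod 4), exponent 1; 97 ≡ 1 (mod 4), exponent 1.
All primes ≡ 3 (mod 4) appear to even exponent (or don't appear), so by the two-squares theorem n IS expressible as a sum of two squares.
Step 3: Build a representation. Group n = k² · m with k = 3 and m = 41 · 97 = 3977 (a product of primes ≡ 1 (mod 4)); a representation of m scales to one of n via (k·x)² + (k·y)² = k²(x² + y²). Each prime p ≡ 1 (mod 4) is itself a sum of two squares; find a² by testing p − a² for a perfect square:
  41: 41 − 1² = 40, 41 − 2² = 37, 41 − 3² = 32, 41 − 4² = 25 = 5² ⇒ 41 = 4² + 5².
  97: 97 − 1² = 96, 97 − 2² = 93, 97 − 3² = 88, 97 − 4² = 81 = 9² ⇒ 97 = 4² + 9².
  Combine using the Brahmagupta–Fibonacci identity (a² + b²)(c² + d²) = (ac − bd)² + (ad + bc)² = (ac + bd)² + (ad − bc)²:
  41 · 97 = 3977: from (4² + 5²)(4² + 9²), take (4·4 − 5·9, 4·9 + 5·4) = (16 − 45, 36 + 20) = (-29, 56); dropping signs (only squares matter) gives (29, 56); check 29² + 56² = 841 + 3136 = 3977 ✓.
  Scale by k = 3: (3·29, 3·56) = (87, 168).
Step 4: Order so x ≤ y and verify: 87² + 168² = 7569 + 28224 = 35793 = n. ✓

n = 35793 = 87² + 168² (one valid representation with x ≤ y).


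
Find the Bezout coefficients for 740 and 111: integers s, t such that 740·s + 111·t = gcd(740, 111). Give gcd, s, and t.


Euclidean algorithm on (740, 111) — divide until remainder is 0:
  740 = 6 · 111 + 74
  111 = 1 · 74 + 37
  74 = 2 · 37 + 0
gcd(740, 111) = 37.
Track Bezout coefficients alongside the remainders: start with r₀ = 740 = a·1 + b·0 (s = 1, t = 0) and r₁ = 111 = a·0 + b·1 (s = 0, t = 1); each new remainder r_{k+1} = r_{k-1} − q_k·r_k inherits s_{k+1} = s_{k-1} − q_k·s_k, t_{k+1} = t_{k-1} − q_k·t_k, so r_k = a·s_k + b·t_k at every step:
  q = 6: r = 74, s = 1 − 6·0 = 1, t = 0 − 6·1 = -6  (check: 740·1 + 111·(-6) = 74)
  q = 1: r = 37, s = 0 − 1·1 = -1, t = 1 − 1·(-6) = 7  (check: 740·(-1) + 111·7 = 37)
The row with r = 37 (the gcd) gives the Bezout coefficients s = -1, t = 7.
Result: 740 · (-1) + 111 · (7) = 37.

gcd(740, 111) = 37; s = -1, t = 7 (check: 740·(-1) + 111·7 = 37).


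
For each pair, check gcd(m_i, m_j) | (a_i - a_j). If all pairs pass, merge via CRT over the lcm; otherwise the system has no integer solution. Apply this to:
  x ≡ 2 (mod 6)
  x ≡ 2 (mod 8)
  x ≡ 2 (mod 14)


Moduli 6, 8, 14 are not pairwise coprime, so CRT works modulo lcm(m_i) when all pairwise compatibility conditions hold.
Pairwise compatibility: gcd(m_i, m_j) must divide a_i - a_j for every pair.
Merge one congruence at a time:
  Start: x ≡ 2 (mod 6).
  Combine with x ≡ 2 (mod 8): gcd(6, 8) = 2; 2 - 2 = 0, which IS divisible by 2, so compatible.
    Write x = 2 + 6·t and substitute into x ≡ 2 (mod 8): 6·t ≡ 2 − 2 = 0 (mod 8).
    Divide the congruence (and modulus) by g = 2: 3·t ≡ 0 (mod 4).
    The inverse of 3 mod 4 is 3 (since 3·3 = 9 = 2·4 + 1), so t ≡ 3·0 = 0 ≡ 0 (mod 4).
    Then x = 2 + 6·0 = 2, valid modulo lcm(6, 8) = 24: x ≡ 2 (mod 24).
  Combine with x ≡ 2 (mod 14): gcd(24, 14) = 2; 2 - 2 = 0, which IS divisible by 2, so compatible.
    Write x = 2 + 24·t and substitute into x ≡ 2 (mod 14): 24·t ≡ 2 − 2 = 0 (mod 14).
    Divide the congruence (and modulus) by g = 2: 12·t ≡ 0 (mod 7).
    Reduce coefficients mod 7: 5·t ≡ 0 (mod 7).
    The inverse of 5 mod 7 is 3 (since 5·3 = 15 = 2·7 + 1), so t ≡ 3·0 = 0 ≡ 0 (mod 7).
    Then x = 2 + 24·0 = 2, valid modulo lcm(24, 14) = 168: x ≡ 2 (mod 168).
Verify: 2 mod 6 = 2, 2 mod 8 = 2, 2 mod 14 = 2.

x ≡ 2 (mod 168).


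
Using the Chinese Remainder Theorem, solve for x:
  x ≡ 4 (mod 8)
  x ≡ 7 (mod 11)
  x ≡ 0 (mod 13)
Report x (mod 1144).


Moduli 8, 11, 13 are pairwise coprime; by CRT there is a unique solution modulo M = 8 · 11 · 13 = 1144.
Solve pairwise, accumulating the modulus:
  Start with x ≡ 4 (mod 8).
  Combine with x ≡ 7 (mod 11): since gcd(8, 11) = 1, we get a unique residue mod 88.
    Write x = 4 + 8·t and substitute into x ≡ 7 (mod 11): 8·t ≡ 7 − 4 = 3 (mod 11).
    The inverse of 8 mod 11 is 7 (since 8·7 = 56 = 5·11 + 1), so t ≡ 7·3 = 21 ≡ 10 (mod 11).
    Then x = 4 + 8·10 = 84, valid modulo lcm(8, 11) = 88: x ≡ 84 (mod 88).
  Combine with x ≡ 0 (mod 13): since gcd(88, 13) = 1, we get a unique residue mod 1144.
    Write x = 84 + 88·t and substitute into x ≡ 0 (mod 13): 88·t ≡ 0 − 84 = -84 (mod 13).
    Reduce coefficients mod 13: 10·t ≡ 7 (mod 13).
    The inverse of 10 mod 13 is 4 (since 10·4 = 40 = 3·13 + 1), so t ≡ 4·7 = 28 ≡ 2 (mod 13).
    Then x = 84 + 88·2 = 260, valid modulo lcm(88, 13) = 1144: x ≡ 260 (mod 1144).
Verify: 260 mod 8 = 4 ✓, 260 mod 11 = 7 ✓, 260 mod 13 = 0 ✓.

x ≡ 260 (mod 1144).


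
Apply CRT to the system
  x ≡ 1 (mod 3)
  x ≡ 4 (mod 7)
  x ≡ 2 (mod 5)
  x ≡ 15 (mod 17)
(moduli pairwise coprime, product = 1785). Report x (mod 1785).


Product of moduli M = 3 · 7 · 5 · 17 = 1785.
Merge one congruence at a time:
  Start: x ≡ 1 (mod 3).
  Combine with x ≡ 4 (mod 7); new modulus lcm = 21.
    Write x = 1 + 3·t and substitute into x ≡ 4 (mod 7): 3·t ≡ 4 − 1 = 3 (mod 7).
    The inverse of 3 mod 7 is 5 (since 3·5 = 15 = 2·7 + 1), so t ≡ 5·3 = 15 ≡ 1 (mod 7).
    Then x = 1 + 3·1 = 4, valid modulo lcm(3, 7) = 21: x ≡ 4 (mod 21).
  Combine with x ≡ 2 (mod 5); new modulus lcm = 105.
    Write x = 4 + 21·t and substitute into x ≡ 2 (mod 5): 21·t ≡ 2 − 4 = -2 (mod 5).
    Reduce coefficients mod 5: 1·t ≡ 3 (mod 5).
    So t ≡ 3 (mod 5).
    Then x = 4 + 21·3 = 67, valid modulo lcm(21, 5) = 105: x ≡ 67 (mod 105).
  Combine with x ≡ 15 (mod 17); new modulus lcm = 1785.
    Write x = 67 + 105·t and substitute into x ≡ 15 (mod 17): 105·t ≡ 15 − 67 = -52 (mod 17).
    Reduce coefficients mod 17: 3·t ≡ 16 (mod 17).
    The inverse of 3 mod 17 is 6 (since 3·6 = 18 = 1·17 + 1), so t ≡ 6·16 = 96 ≡ 11 (mod 17).
    Then x = 67 + 105·11 = 1222, valid modulo lcm(105, 17) = 1785: x ≡ 1222 (mod 1785).
Verify against each original: 1222 mod 3 = 1, 1222 mod 7 = 4, 1222 mod 5 = 2, 1222 mod 17 = 15.

x ≡ 1222 (mod 1785).


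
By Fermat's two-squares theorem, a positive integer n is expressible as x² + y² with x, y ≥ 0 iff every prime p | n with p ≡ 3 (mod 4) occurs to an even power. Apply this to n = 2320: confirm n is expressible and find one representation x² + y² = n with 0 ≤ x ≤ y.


Step 1: Factor n = 2320 = 2^4 · 5 · 29.
Step 2: Check the mod-4 condition on each prime factor: 2 = 2 (special); 5 ≡ 1 (mod 4), exponent 1; 29 ≡ 1 (mod 4), exponent 1.
All primes ≡ 3 (mod 4) appear to even exponent (or don't appear), so by the two-squares theorem n IS expressible as a sum of two squares.
Step 3: Build a representation. Group n = k² · m with k = 4 and m = 5 · 29 = 145 (a product of primes ≡ 1 (mod 4)); a representation of m scales to one of n via (k·x)² + (k·y)² = k²(x² + y²). Each prime p ≡ 1 (mod 4) is itself a sum of two squares; find a² by testing p − a² for a perfect square:
  5: 5 − 1² = 4 = 2² ⇒ 5 = 1² + 2².
  29: 29 − 1² = 28, 29 − 2² = 25 = 5² ⇒ 29 = 2² + 5².
  Combine using the Brahmagupta–Fibonacci identity (a² + b²)(c² + d²) = (ac − bd)² + (ad + bc)² = (ac + bd)² + (ad − bc)²:
  5 · 29 = 145: from (1² + 2²)(2² + 5²), take (1·2 − 2·5, 1·5 + 2·2) = (2 − 10, 5 + 4) = (-8, 9); dropping signs (only squares matter) gives (8, 9); check 8² + 9² = 64 + 81 = 145 ✓.
  Scale by k = 4: (4·8, 4·9) = (32, 36).
Step 4: Order so x ≤ y and verify: 32² + 36² = 1024 + 1296 = 2320 = n. ✓

n = 2320 = 32² + 36² (one valid representation with x ≤ y).
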